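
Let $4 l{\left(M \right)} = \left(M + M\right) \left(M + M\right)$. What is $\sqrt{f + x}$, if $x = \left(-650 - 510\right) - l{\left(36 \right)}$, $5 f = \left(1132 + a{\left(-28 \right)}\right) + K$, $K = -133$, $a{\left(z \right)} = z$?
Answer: $\frac{i \sqrt{56545}}{5} \approx 47.558 i$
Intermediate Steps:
$l{\left(M \right)} = M^{2}$ ($l{\left(M \right)} = \frac{\left(M + M\right) \left(M + M\right)}{4} = \frac{2 M 2 M}{4} = \frac{4 M^{2}}{4} = M^{2}$)
$f = \frac{971}{5}$ ($f = \frac{\left(1132 - 28\right) - 133}{5} = \frac{1104 - 133}{5} = \frac{1}{5} \cdot 971 = \frac{971}{5} \approx 194.2$)
$x = -2456$ ($x = \left(-650 - 510\right) - 36^{2} = -1160 - 1296 = -2456$)
$\sqrt{f + x} = \sqrt{\frac{971}{5} - 2456} = \sqrt{- \frac{11309}{5}} = \frac{i \sqrt{56545}}{5}$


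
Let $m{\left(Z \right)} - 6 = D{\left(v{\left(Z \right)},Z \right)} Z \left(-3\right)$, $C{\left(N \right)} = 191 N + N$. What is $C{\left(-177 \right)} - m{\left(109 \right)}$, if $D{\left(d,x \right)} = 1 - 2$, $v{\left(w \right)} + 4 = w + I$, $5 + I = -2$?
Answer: $-34317$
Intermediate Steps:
$I = -7$ ($I = -5 - 2 = -7$)
$C{\left(N \right)} = 192 N$
$v{\left(w \right)} = -11 + w$ ($v{\left(w \right)} = -4 + \left(w - 7\right) = -4 + \left(-7 + w\right) = -11 + w$)
$D{\left(d,x \right)} = -1$
$m{\left(Z \right)} = 6 + 3 Z$ ($m{\left(Z \right)} = 6 + - Z \left(-3\right) = 6 + 3 Z$)
$C{\left(-177 \right)} - m{\left(109 \right)} = 192 \left(-177\right) - \left(6 + 3 \cdot 109\right) = -33984 - \left(6 + 327\right) = -33984 - 333 = -34317$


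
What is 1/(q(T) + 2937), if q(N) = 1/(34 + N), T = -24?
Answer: 10/29371 ≈ 0.00034047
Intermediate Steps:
1/(q(T) + 2937) = 1/(1/(34 - 24) + 2937) = 1/(1/10 + 2937) = 1/(⅒ + 2937) = 1/(29371/10) = 10/29371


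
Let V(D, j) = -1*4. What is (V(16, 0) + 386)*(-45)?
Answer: -17190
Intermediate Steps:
V(D, j) = -4
(V(16, 0) + 386)*(-45) = (-4 + 386)*(-45) = 382*(-45) = -17190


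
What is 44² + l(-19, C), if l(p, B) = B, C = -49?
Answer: 1887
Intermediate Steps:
44² + l(-19, C) = 44² - 49 = 1936 - 49 = 1887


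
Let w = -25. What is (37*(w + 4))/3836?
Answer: -111/548 ≈ -0.20255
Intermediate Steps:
(37*(w + 4))/3836 = (37*(-25 + 4))/3836 = (37*(-21))*(1/3836) = -777*1/3836 = -111/548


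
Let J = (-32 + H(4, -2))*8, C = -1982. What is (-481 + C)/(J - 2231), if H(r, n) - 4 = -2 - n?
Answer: 2463/2455 ≈ 1.0033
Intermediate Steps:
H(r, n) = 2 - n (H(r, n) = 4 + (-2 - n) = 2 - n)
J = -224 (J = (-32 + (2 - 1*(-2)))*8 = (-32 + (2 + 2))*8 = (-32 + 4)*8 = -28*8 = -224)
(-481 + C)/(J - 2231) = (-481 - 1982)/(-224 - 2231) = -2463/(-2455) = -2463*(-1/2455) = 2463/2455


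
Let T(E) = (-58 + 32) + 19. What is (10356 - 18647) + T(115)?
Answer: -8298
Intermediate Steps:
T(E) = -7 (T(E) = -26 + 19 = -7)
(10356 - 18647) + T(115) = (10356 - 18647) - 7 = -8291 - 7 = -8298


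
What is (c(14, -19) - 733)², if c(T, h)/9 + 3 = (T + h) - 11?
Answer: 817216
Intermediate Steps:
c(T, h) = -126 + 9*T + 9*h (c(T, h) = -27 + 9*((T + h) - 11) = -27 + 9*(-11 + T + h) = -27 + (-99 + 9*T + 9*h) = -126 + 9*T + 9*h)
(c(14, -19) - 733)² = ((-126 + 9*14 + 9*(-19)) - 733)² = ((-126 + 126 - 171) - 733)² = (-171 - 733)² = (-904)² = 817216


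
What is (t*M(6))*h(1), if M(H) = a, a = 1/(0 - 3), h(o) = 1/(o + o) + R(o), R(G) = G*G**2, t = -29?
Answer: 29/2 ≈ 14.500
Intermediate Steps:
R(G) = G**3
h(o) = o**3 + 1/(2*o) (h(o) = 1/(o + o) + o**3 = 1/(2*o) + o**3 = o**3 + 1/(2*o))
a = -1/3 (a = 1/(-3) = -1/3 ≈ -0.33333)
M(H) = -1/3
(t*M(6))*h(1) = (-29*(-1/3))*((1/2 + 1**4)/1) = 29*(1*(1/2 + 1))/3 = 29*(1*(3/2))/3 = (29/3)*(3/2) = 29/2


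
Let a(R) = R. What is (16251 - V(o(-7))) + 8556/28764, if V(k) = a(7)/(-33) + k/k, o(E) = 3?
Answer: 428477186/26367 ≈ 16251.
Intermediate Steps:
V(k) = 26/33 (V(k) = 7/(-33) + k/k = 7*(-1/33) + 1 = -7/33 + 1 = 26/33)
(16251 - V(o(-7))) + 8556/28764 = (16251 - 1*26/33) + 8556/28764 = (16251 - 26/33) + 8556*(1/28764) = 536257/33 + 713/2397 = 428477186/26367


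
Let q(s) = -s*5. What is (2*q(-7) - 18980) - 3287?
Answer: -22197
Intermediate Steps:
q(s) = -5*s
(2*q(-7) - 18980) - 3287 = (2*(-5*(-7)) - 18980) - 3287 = (2*35 - 18980) - 3287 = (70 - 18980) - 3287 = -18910 - 3287 = -22197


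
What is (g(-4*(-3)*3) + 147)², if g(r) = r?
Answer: 33489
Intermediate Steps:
(g(-4*(-3)*3) + 147)² = (-4*(-3)*3 + 147)² = (12*3 + 147)² = (36 + 147)² = 183² = 33489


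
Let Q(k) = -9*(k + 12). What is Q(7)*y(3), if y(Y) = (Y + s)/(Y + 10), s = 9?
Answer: -2052/13 ≈ -157.85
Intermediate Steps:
y(Y) = (9 + Y)/(10 + Y) (y(Y) = (Y + 9)/(Y + 10) = (9 + Y)/(10 + Y))
Q(k) = -108 - 9*k (Q(k) = -9*(12 + k) = -108 - 9*k)
Q(7)*y(3) = (-108 - 9*7)*((9 + 3)/(10 + 3)) = (-108 - 63)*(12/13) = -171*12/13 = -2052/13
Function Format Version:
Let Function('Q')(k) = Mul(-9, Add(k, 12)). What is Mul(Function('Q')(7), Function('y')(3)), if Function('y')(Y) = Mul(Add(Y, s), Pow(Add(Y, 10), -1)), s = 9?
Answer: Rational(-2052, 13) ≈ -157.85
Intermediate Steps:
Function('y')(Y) = Mul(Pow(Add(10, Y), -1), Add(9, Y)) (Function('y')(Y) = Mul(Add(Y, 9), Pow(Add(Y, 10), -1)) = Mul(Add(9, Y), Pow(Add(10, Y), -1)) = Mul(Pow(Add(10, Y), -1), Add(9, Y)))
Function('Q')(k) = Add(-108, Mul(-9, k)) (Function('Q')(k) = Mul(-9, Add(12, k)) = Add(-108, Mul(-9, k)))
Mul(Function('Q')(7), Function('y')(3)) = Mul(Add(-108, Mul(-9, 7)), Mul(Pow(Add(10, 3), -1), Add(9, 3))) = Mul(Add(-108, -63), Mul(Pow(13, -1), 12)) = Mul(-171, Mul(Rational(1, 13), 12)) = Mul(-171, Rational(12, 13)) = Rational(-2052, 13)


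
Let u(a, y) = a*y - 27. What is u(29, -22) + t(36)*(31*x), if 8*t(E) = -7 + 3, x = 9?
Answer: -1609/2 ≈ -804.50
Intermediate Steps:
u(a, y) = -27 + a*y
t(E) = -1/2 (t(E) = (-7 + 3)/8 = (1/8)*(-4) = -1/2)
u(29, -22) + t(36)*(31*x) = (-27 + 29*(-22)) - 31*9/2 = (-27 - 638) - 1/2*279 = -665 - 279/2 = -1609/2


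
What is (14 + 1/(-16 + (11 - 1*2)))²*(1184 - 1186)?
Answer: -18818/49 ≈ -384.04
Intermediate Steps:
(14 + 1/(-16 + (11 - 1*2)))²*(1184 - 1186) = (14 + 1/(-16 + (11 - 2)))²*(-2) = (14 + 1/(-16 + 9))²*(-2) = (14 + 1/(-7))²*(-2) = (14 - ⅐)²*(-2) = (97/7)²*(-2) = (9409/49)*(-2) = -18818/49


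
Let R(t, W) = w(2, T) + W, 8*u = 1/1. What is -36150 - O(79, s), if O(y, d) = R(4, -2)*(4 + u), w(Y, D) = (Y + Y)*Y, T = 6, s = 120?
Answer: -144699/4 ≈ -36175.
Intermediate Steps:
u = ⅛ (u = (⅛)/1 = (⅛)*1 = ⅛ ≈ 0.12500)
w(Y, D) = 2*Y² (w(Y, D) = (2*Y)*Y = 2*Y²)
R(t, W) = 8 + W (R(t, W) = 2*2² + W = 2*4 + W = 8 + W)
O(y, d) = 99/4 (O(y, d) = (8 - 2)*(4 + ⅛) = 6*(33/8) = 99/4)
-36150 - O(79, s) = -36150 - 1*99/4 = -36150 - 99/4 = -144699/4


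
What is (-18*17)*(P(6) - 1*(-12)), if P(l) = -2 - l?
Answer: -1224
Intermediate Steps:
(-18*17)*(P(6) - 1*(-12)) = (-18*17)*((-2 - 1*6) - 1*(-12)) = -306*((-2 - 6) + 12) = -306*(-8 + 12) = -306*4 = -1224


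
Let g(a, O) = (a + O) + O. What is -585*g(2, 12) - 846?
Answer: -16056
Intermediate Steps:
g(a, O) = a + 2*O (g(a, O) = (O + a) + O = a + 2*O)
-585*g(2, 12) - 846 = -585*(2 + 2*12) - 846 = -585*(2 + 24) - 846 = -585*26 - 846 = -15210 - 846 = -16056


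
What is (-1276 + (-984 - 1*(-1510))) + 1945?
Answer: 1195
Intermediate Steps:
(-1276 + (-984 - 1*(-1510))) + 1945 = (-1276 + (-984 + 1510)) + 1945 = (-1276 + 526) + 1945 = -750 + 1945 = 1195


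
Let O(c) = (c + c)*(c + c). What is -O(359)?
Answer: -515524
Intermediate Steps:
O(c) = 4*c**2 (O(c) = (2*c)*(2*c) = 4*c**2)
-O(359) = -4*359**2 = -4*128881 = -1*515524 = -515524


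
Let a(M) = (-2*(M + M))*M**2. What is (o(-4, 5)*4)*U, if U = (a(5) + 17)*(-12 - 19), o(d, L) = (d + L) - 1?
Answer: 0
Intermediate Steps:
o(d, L) = -1 + L + d (o(d, L) = (L + d) - 1 = -1 + L + d)
a(M) = -4*M**3 (a(M) = (-4*M)*M**2 = -4*M**3)
U = 14973 (U = (-4*5**3 + 17)*(-12 - 19) = (-4*125 + 17)*(-31) = (-500 + 17)*(-31) = -483*(-31) = 14973)
(o(-4, 5)*4)*U = ((-1 + 5 - 4)*4)*14973 = (0*4)*14973 = 0*14973 = 0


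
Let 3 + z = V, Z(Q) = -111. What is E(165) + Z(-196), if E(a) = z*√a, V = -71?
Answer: -111 - 74*√165 ≈ -1061.5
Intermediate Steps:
z = -74 (z = -3 - 71 = -74)
E(a) = -74*√a
E(165) + Z(-196) = -74*√165 - 111 = -111 - 74*√165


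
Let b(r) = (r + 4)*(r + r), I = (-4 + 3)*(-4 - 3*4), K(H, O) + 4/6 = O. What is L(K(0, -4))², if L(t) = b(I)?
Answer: 409600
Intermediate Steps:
K(H, O) = -⅔ + O
I = 16 (I = -(-4 - 12) = -1*(-16) = 16)
b(r) = 2*r*(4 + r) (b(r) = (4 + r)*(2*r) = 2*r*(4 + r))
L(t) = 640 (L(t) = 2*16*(4 + 16) = 2*16*20 = 640)
L(K(0, -4))² = 640² = 409600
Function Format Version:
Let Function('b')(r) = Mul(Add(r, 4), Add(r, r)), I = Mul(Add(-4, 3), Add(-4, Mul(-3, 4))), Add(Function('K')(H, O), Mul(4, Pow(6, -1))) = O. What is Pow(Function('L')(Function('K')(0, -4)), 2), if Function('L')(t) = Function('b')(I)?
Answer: 409600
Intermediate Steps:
Function('K')(H, O) = Add(Rational(-2, 3), O)
I = 16 (I = Mul(-1, Add(-4, -12)) = Mul(-1, -16) = 16)
Function('b')(r) = Mul(2, r, Add(4, r)) (Function('b')(r) = Mul(Add(4, r), Mul(2, r)) = Mul(2, r, Add(4, r)))
Function('L')(t) = 640 (Function('L')(t) = Mul(2, 16, Add(4, 16)) = Mul(2, 16, 20) = 640)
Pow(Function('L')(Function('K')(0, -4)), 2) = Pow(640, 2) = 409600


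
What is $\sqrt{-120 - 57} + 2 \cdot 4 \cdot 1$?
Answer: $8 + i \sqrt{177} \approx 8.0 + 13.304 i$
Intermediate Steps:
$\sqrt{-120 - 57} + 2 \cdot 4 \cdot 1 = \sqrt{-177} + 8 \cdot 1 = i \sqrt{177} + 8 = 8 + i \sqrt{177}$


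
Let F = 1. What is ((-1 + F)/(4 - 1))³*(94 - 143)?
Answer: 0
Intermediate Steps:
((-1 + F)/(4 - 1))³*(94 - 143) = ((-1 + 1)/(4 - 1))³*(94 - 143) = (0/3)³*(-49) = (0*(⅓))³*(-49) = 0³*(-49) = 0*(-49) = 0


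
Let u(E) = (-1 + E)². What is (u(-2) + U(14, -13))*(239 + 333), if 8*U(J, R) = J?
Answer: 6149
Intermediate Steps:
U(J, R) = J/8
(u(-2) + U(14, -13))*(239 + 333) = ((-1 - 2)² + (⅛)*14)*(239 + 333) = ((-3)² + 7/4)*572 = (9 + 7/4)*572 = (43/4)*572 = 6149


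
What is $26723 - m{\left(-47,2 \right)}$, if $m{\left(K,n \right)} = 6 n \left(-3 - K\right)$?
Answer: $26195$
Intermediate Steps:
$m{\left(K,n \right)} = 6 n \left(-3 - K\right)$
$26723 - m{\left(-47,2 \right)} = 26723 - \left(-6\right) 2 \left(3 - 47\right) = 26723 - \left(-6\right) 2 \left(-44\right) = 26723 - 528 = 26195$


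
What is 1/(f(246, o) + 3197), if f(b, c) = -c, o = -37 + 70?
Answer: 1/3164 ≈ 0.00031606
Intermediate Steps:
o = 33
1/(f(246, o) + 3197) = 1/(-1*33 + 3197) = 1/(-33 + 3197) = 1/3164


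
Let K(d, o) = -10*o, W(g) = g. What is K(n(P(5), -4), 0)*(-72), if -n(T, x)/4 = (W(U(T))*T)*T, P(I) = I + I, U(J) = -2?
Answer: 0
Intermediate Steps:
P(I) = 2*I
n(T, x) = 8*T**2 (n(T, x) = -4*(-2*T)*T = -(-8)*T**2 = 8*T**2)
K(n(P(5), -4), 0)*(-72) = -10*0*(-72) = 0*(-72) = 0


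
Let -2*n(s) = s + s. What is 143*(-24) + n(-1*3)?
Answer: -3429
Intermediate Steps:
n(s) = -s (n(s) = -(s + s)/2 = -s)
143*(-24) + n(-1*3) = 143*(-24) - (-1)*3 = -3432 - 1*(-3) = -3432 + 3 = -3429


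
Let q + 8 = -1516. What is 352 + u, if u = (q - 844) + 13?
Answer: -2003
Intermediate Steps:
q = -1524 (q = -8 - 1516 = -1524)
u = -2355 (u = (-1524 - 844) + 13 = -2368 + 13 = -2355)
352 + u = 352 - 2355 = -2003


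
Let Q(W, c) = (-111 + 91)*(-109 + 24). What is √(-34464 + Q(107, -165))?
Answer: 2*I*√8191 ≈ 181.01*I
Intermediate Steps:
Q(W, c) = 1700 (Q(W, c) = -20*(-85) = 1700)
√(-34464 + Q(107, -165)) = √(-34464 + 1700) = √(-32764) = 2*I*√8191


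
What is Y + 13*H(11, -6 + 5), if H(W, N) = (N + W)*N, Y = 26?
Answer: -104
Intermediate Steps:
H(W, N) = N*(N + W)
Y + 13*H(11, -6 + 5) = 26 + 13*((-6 + 5)*((-6 + 5) + 11)) = 26 + 13*(-(-1 + 11)) = 26 + 13*(-1*10) = 26 + 13*(-10) = 26 - 130 = -104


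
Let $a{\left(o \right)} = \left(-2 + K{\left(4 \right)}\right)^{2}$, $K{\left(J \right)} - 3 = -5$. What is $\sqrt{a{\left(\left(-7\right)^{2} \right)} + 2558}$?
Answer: $3 \sqrt{286} \approx 50.735$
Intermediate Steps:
$K{\left(J \right)} = -2$ ($K{\left(J \right)} = 3 - 5 = -2$)
$a{\left(o \right)} = 16$ ($a{\left(o \right)} = \left(-2 - 2\right)^{2} = \left(-4\right)^{2} = 16$)
$\sqrt{a{\left(\left(-7\right)^{2} \right)} + 2558} = \sqrt{16 + 2558} = \sqrt{2574} = 3 \sqrt{286}$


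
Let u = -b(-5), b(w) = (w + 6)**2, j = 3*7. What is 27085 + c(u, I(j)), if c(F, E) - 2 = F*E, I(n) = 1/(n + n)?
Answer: 1137653/42 ≈ 27087.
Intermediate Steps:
j = 21
b(w) = (6 + w)**2
u = -1 (u = -(6 - 5)**2 = -1*1**2 = -1*1 = -1)
I(n) = 1/(2*n)
c(F, E) = 2 + E*F (c(F, E) = 2 + F*E = 2 + E*F)
27085 + c(u, I(j)) = 27085 + (2 + ((1/2)/21)*(-1)) = 27085 + (2 + ((1/2)*(1/21))*(-1)) = 27085 + (2 + (1/42)*(-1)) = 27085 + (2 - 1/42) = 27085 + 83/42 = 1137653/42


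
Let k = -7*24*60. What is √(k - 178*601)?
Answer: I*√117058 ≈ 342.14*I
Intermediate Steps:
k = -10080 (k = -168*60 = -10080)
√(k - 178*601) = √(-10080 - 178*601) = √(-10080 - 106978) = √(-117058) = I*√117058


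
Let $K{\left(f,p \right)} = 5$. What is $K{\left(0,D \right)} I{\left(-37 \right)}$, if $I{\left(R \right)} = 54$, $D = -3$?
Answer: $270$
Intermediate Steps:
$K{\left(0,D \right)} I{\left(-37 \right)} = 5 \cdot 54 = 270$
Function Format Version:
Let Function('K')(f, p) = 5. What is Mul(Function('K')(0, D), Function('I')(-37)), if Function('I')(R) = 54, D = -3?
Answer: 270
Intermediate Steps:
Mul(Function('K')(0, D), Function('I')(-37)) = Mul(5, 54) = 270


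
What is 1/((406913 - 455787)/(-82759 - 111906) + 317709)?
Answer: 194665/61846871359 ≈ 3.1475e-6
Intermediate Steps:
1/((406913 - 455787)/(-82759 - 111906) + 317709) = 1/(-48874/(-194665) + 317709) = 1/(-48874*(-1/194665) + 317709) = 1/(48874/194665 + 317709) = 1/(61846871359/194665) = 194665/61846871359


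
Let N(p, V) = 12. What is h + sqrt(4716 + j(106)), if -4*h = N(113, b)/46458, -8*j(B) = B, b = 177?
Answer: -1/15486 + sqrt(18811)/2 ≈ 68.577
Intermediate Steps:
j(B) = -B/8
h = -1/15486 (h = -3/46458 = -1/4*2/7743 = -1/15486 ≈ -6.4574e-5)
h + sqrt(4716 + j(106)) = -1/15486 + sqrt(4716 - 1/8*106) = -1/15486 + sqrt(4716 - 53/4) = -1/15486 + sqrt(18811/4) = -1/15486 + sqrt(18811)/2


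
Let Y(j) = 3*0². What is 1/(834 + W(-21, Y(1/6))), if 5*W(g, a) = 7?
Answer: 5/4177 ≈ 0.0011970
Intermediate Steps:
Y(j) = 0 (Y(j) = 3*0 = 0)
W(g, a) = 7/5 (W(g, a) = (⅕)*7 = 7/5)
1/(834 + W(-21, Y(1/6))) = 1/(834 + 7/5) = 1/(4177/5) = 5/4177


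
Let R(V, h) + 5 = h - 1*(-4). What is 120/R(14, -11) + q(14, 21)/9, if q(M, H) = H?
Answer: -23/3 ≈ -7.6667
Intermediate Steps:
R(V, h) = -1 + h (R(V, h) = -5 + (h - 1*(-4)) = -5 + (h + 4) = -5 + (4 + h) = -1 + h)
120/R(14, -11) + q(14, 21)/9 = 120/(-1 - 11) + 21/9 = 120/(-12) + 21*(1/9) = 120*(-1/12) + 7/3 = -10 + 7/3 = -23/3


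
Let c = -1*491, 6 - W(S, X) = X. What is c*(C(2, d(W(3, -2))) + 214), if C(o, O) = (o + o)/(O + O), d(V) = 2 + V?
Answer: -525861/5 ≈ -1.0517e+5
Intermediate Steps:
W(S, X) = 6 - X
c = -491
C(o, O) = o/O (C(o, O) = (2*o)/((2*O)) = (2*o)*(1/(2*O)) = o/O)
c*(C(2, d(W(3, -2))) + 214) = -491*(2/(2 + (6 - 1*(-2))) + 214) = -491*(2/(2 + (6 + 2)) + 214) = -491*(2/(2 + 8) + 214) = -491*(2/10 + 214) = -491*(2*(⅒) + 214) = -491*(⅕ + 214) = -491*1071/5 = -525861/5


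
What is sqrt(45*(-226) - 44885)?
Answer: 11*I*sqrt(455) ≈ 234.64*I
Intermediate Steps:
sqrt(45*(-226) - 44885) = sqrt(-10170 - 44885) = sqrt(-55055) = 11*I*sqrt(455)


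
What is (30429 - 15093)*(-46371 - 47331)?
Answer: -1437013872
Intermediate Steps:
(30429 - 15093)*(-46371 - 47331) = 15336*(-93702) = -1437013872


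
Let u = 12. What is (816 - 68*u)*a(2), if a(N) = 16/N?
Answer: 0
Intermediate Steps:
(816 - 68*u)*a(2) = (816 - 68*12)*(16/2) = (816 - 816)*(16*(½)) = 0*8 = 0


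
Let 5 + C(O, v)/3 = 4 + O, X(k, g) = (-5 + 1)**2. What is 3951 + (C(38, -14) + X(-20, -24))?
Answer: 4078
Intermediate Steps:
X(k, g) = 16 (X(k, g) = (-4)**2 = 16)
C(O, v) = -3 + 3*O (C(O, v) = -15 + 3*(4 + O) = -15 + (12 + 3*O) = -3 + 3*O)
3951 + (C(38, -14) + X(-20, -24)) = 3951 + ((-3 + 3*38) + 16) = 3951 + ((-3 + 114) + 16) = 3951 + (111 + 16) = 3951 + 127 = 4078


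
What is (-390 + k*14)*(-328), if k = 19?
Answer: 40672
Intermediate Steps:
(-390 + k*14)*(-328) = (-390 + 19*14)*(-328) = (-390 + 266)*(-328) = -124*(-328) = 40672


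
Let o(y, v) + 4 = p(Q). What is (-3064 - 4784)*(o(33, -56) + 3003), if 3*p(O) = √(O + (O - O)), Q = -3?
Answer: -23536152 - 2616*I*√3 ≈ -2.3536e+7 - 4531.0*I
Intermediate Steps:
p(O) = √O/3 (p(O) = √(O + (O - O))/3 = √(O + 0)/3 = √O/3)
o(y, v) = -4 + I*√3/3 (o(y, v) = -4 + √(-3)/3 = -4 + (I*√3)/3 = -4 + I*√3/3)
(-3064 - 4784)*(o(33, -56) + 3003) = (-3064 - 4784)*((-4 + I*√3/3) + 3003) = -7848*(2999 + I*√3/3) = -23536152 - 2616*I*√3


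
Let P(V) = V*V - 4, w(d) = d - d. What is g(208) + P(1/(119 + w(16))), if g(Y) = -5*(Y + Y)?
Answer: -29511523/14161 ≈ -2084.0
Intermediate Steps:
w(d) = 0
P(V) = -4 + V² (P(V) = V² - 4 = -4 + V²)
g(Y) = -10*Y
g(208) + P(1/(119 + w(16))) = -10*208 + (-4 + (1/(119 + 0))²) = -2080 + (-4 + (1/119)²) = -2080 + (-4 + 1/14161) = -2080 - 56643/14161 = -29511523/14161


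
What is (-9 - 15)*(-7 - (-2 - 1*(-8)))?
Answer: 312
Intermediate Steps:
(-9 - 15)*(-7 - (-2 - 1*(-8))) = -24*(-7 - (-2 + 8)) = -24*(-7 - 1*6) = -24*(-7 - 6) = -24*(-13) = 312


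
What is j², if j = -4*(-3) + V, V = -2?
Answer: 100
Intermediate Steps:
j = 10 (j = -4*(-3) - 2 = 12 - 2 = 10)
j² = 10² = 100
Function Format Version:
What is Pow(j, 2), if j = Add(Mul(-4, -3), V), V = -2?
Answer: 100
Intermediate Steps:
j = 10 (j = Add(Mul(-4, -3), -2) = Add(12, -2) = 10)
Pow(j, 2) = Pow(10, 2) = 100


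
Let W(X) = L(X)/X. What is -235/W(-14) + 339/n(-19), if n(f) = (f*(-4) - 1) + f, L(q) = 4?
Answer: 46399/56 ≈ 828.55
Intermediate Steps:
n(f) = -1 - 3*f (n(f) = (-4*f - 1) + f = (-1 - 4*f) + f = -1 - 3*f)
W(X) = 4/X
-235/W(-14) + 339/n(-19) = -235/(4/(-14)) + 339/(-1 - 3*(-19)) = -235/(4*(-1/14)) + 339/(-1 + 57) = -235/(-2/7) + 339/56 = -235*(-7/2) + 339*(1/56) = 1645/2 + 339/56 = 46399/56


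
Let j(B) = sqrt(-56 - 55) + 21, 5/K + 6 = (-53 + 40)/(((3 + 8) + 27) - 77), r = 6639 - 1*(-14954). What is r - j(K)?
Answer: 21572 - I*sqrt(111) ≈ 21572.0 - 10.536*I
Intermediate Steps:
r = 21593 (r = 6639 + 14954 = 21593)
K = -15/17 (K = 5/(-6 + (-53 + 40)/(((3 + 8) + 27) - 77)) = 5/(-6 - 13/((11 + 27) - 77)) = 5/(-6 - 13/(38 - 77)) = 5/(-6 - 13/(-39)) = 5/(-6 - 13*(-1/39)) = 5/(-6 + 1/3) = 5/(-17/3) = 5*(-3/17) = -15/17 ≈ -0.88235)
j(B) = 21 + I*sqrt(111) (j(B) = sqrt(-111) + 21 = I*sqrt(111) + 21 = 21 + I*sqrt(111))
r - j(K) = 21593 - (21 + I*sqrt(111)) = 21593 + (-21 - I*sqrt(111)) = 21572 - I*sqrt(111)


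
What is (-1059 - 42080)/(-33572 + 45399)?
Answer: -43139/11827 ≈ -3.6475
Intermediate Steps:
(-1059 - 42080)/(-33572 + 45399) = -43139/11827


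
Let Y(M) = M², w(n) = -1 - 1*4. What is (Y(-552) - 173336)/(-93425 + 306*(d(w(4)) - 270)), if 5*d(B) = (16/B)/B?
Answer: -16421000/22000729 ≈ -0.74638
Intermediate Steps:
w(n) = -5 (w(n) = -1 - 4 = -5)
d(B) = 16/(5*B²) (d(B) = ((16/B)/B)/5 = (16/B²)/5 = 16/(5*B²))
(Y(-552) - 173336)/(-93425 + 306*(d(w(4)) - 270)) = ((-552)² - 173336)/(-93425 + 306*((16/5)/(-5)² - 270)) = (304704 - 173336)/(-93425 + 306*((16/5)*(1/25) - 270)) = 131368/(-93425 + 306*(16/125 - 270)) = 131368/(-93425 + 306*(-33734/125)) = 131368/(-93425 - 10322604/125) = 131368/(-22000729/125) = 131368*(-125/22000729) = -16421000/22000729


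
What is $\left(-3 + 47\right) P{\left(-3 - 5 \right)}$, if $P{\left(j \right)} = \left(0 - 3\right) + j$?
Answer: $-484$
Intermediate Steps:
$P{\left(j \right)} = -3 + j$
$\left(-3 + 47\right) P{\left(-3 - 5 \right)} = \left(-3 + 47\right) \left(-3 - 8\right) = 44 \left(-3 - 8\right) = 44 \left(-11\right) = -484$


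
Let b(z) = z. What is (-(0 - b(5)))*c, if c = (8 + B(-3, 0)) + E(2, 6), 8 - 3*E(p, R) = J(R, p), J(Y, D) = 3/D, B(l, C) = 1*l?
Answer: 215/6 ≈ 35.833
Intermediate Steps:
B(l, C) = l
E(p, R) = 8/3 - 1/p
c = 43/6 (c = (8 - 3) + (8/3 - 1/2) = 5 + (8/3 - 1*½) = 5 + (8/3 - ½) = 5 + 13/6 = 43/6 ≈ 7.1667)
(-(0 - b(5)))*c = -(0 - 1*5)*(43/6) = -(0 - 5)*(43/6) = -1*(-5)*(43/6) = 5*(43/6) = 215/6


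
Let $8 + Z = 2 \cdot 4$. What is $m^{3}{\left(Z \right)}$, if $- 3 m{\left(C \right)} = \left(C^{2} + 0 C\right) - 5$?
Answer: $\frac{125}{27} \approx 4.6296$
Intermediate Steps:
$Z = 0$ ($Z = -8 + 2 \cdot 4 = -8 + 8 = 0$)
$m{\left(C \right)} = \frac{5}{3} - \frac{C^{2}}{3}$ ($m{\left(C \right)} = - \frac{\left(C^{2} + 0 C\right) - 5}{3} = - \frac{\left(C^{2} + 0\right) - 5}{3} = - \frac{C^{2} - 5}{3} = - \frac{-5 + C^{2}}{3} = \frac{5}{3} - \frac{C^{2}}{3}$)
$m^{3}{\left(Z \right)} = \left(\frac{5}{3} - \frac{0^{2}}{3}\right)^{3} = \left(\frac{5}{3} - 0\right)^{3} = \left(\frac{5}{3} + 0\right)^{3} = \left(\frac{5}{3}\right)^{3} = \frac{125}{27}$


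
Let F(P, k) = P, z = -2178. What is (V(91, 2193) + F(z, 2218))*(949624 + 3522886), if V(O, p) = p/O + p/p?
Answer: -125175332020/13 ≈ -9.6289e+9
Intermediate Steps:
V(O, p) = 1 + p/O (V(O, p) = p/O + 1 = 1 + p/O)
(V(91, 2193) + F(z, 2218))*(949624 + 3522886) = ((91 + 2193)/91 - 2178)*(949624 + 3522886) = ((1/91)*2284 - 2178)*4472510 = (2284/91 - 2178)*4472510 = -195914/91*4472510 = -125175332020/13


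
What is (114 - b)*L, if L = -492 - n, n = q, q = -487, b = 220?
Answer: 530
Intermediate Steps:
n = -487
L = -5 (L = -492 - 1*(-487) = -492 + 487 = -5)
(114 - b)*L = (114 - 1*220)*(-5) = (114 - 220)*(-5) = -106*(-5) = 530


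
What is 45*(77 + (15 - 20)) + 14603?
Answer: 17843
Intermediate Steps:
45*(77 + (15 - 20)) + 14603 = 45*(77 - 5) + 14603 = 45*72 + 14603 = 3240 + 14603 = 17843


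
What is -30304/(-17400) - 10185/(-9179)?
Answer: 56922427/19964325 ≈ 2.8512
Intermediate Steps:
-30304/(-17400) - 10185/(-9179) = -30304*(-1/17400) - 10185*(-1/9179) = 3788/2175 + 10185/9179 = 56922427/19964325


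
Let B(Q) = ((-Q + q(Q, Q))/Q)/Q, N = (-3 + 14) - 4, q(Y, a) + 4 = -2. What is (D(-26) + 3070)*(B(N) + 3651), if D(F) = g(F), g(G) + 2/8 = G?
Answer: 1088968525/98 ≈ 1.1112e+7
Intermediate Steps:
g(G) = -1/4 + G
q(Y, a) = -6 (q(Y, a) = -4 - 2 = -6)
D(F) = -1/4 + F
N = 7 (N = 11 - 4 = 7)
B(Q) = (-6 - Q)/Q**2 (B(Q) = ((-Q - 6)/Q)/Q = ((-6 - Q)/Q)/Q = (-6 - Q)/Q**2)
(D(-26) + 3070)*(B(N) + 3651) = ((-1/4 - 26) + 3070)*((-6 - 1*7)/7**2 + 3651) = (-105/4 + 3070)*((-6 - 7)/49 + 3651) = 12175*((1/49)*(-13) + 3651)/4 = 12175*(-13/49 + 3651)/4 = (12175/4)*(178886/49) = 1088968525/98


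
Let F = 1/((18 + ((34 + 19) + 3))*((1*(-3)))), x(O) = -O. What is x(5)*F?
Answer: 5/222 ≈ 0.022523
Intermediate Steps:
F = -1/222 (F = 1/((18 + (53 + 3))*(-3)) = -⅓/(18 + 56) = -⅓/74 = (1/74)*(-⅓) = -1/222 ≈ -0.0045045)
x(5)*F = -1*5*(-1/222) = -5*(-1/222) = 5/222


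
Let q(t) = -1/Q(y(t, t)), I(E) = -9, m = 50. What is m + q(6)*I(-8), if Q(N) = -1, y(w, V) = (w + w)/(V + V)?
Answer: 41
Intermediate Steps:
y(w, V) = w/V (y(w, V) = (2*w)/((2*V)) = (2*w)*(1/(2*V)) = w/V)
q(t) = 1 (q(t) = -1/(-1) = -1*(-1) = 1)
m + q(6)*I(-8) = 50 + 1*(-9) = 50 - 9 = 41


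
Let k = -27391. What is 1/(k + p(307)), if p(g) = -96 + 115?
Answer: -1/27372 ≈ -3.6534e-5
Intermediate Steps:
p(g) = 19
1/(k + p(307)) = 1/(-27391 + 19) = 1/(-27372) = -1/27372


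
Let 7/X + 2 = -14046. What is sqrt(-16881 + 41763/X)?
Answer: I*sqrt(4107633537)/7 ≈ 9155.8*I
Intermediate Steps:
X = -7/14048 (X = 7/(-2 - 14046) = 7/(-14048) = 7*(-1/14048) = -7/14048 ≈ -0.00049829)
sqrt(-16881 + 41763/X) = sqrt(-16881 + 41763/(-7/14048)) = sqrt(-16881 + 41763*(-14048/7)) = sqrt(-16881 - 586686624/7) = sqrt(-586804791/7) = I*sqrt(4107633537)/7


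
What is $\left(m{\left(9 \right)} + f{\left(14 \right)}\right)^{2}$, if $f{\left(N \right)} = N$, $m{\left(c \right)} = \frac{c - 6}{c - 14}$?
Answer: $\frac{4489}{25} \approx 179.56$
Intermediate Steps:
$m{\left(c \right)} = \frac{-6 + c}{-14 + c}$
$\left(m{\left(9 \right)} + f{\left(14 \right)}\right)^{2} = \left(\frac{-6 + 9}{-14 + 9} + 14\right)^{2} = \left(\frac{1}{-5} \cdot 3 + 14\right)^{2} = \left(\left(- \frac{1}{5}\right) 3 + 14\right)^{2} = \left(- \frac{3}{5} + 14\right)^{2} = \left(\frac{67}{5}\right)^{2} = \frac{4489}{25}$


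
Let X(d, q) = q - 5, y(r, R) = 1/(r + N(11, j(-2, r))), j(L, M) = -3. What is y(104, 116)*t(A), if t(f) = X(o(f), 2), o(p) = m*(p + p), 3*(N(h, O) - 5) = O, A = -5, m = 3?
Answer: -1/36 ≈ -0.027778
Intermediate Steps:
N(h, O) = 5 + O/3
y(r, R) = 1/(4 + r) (y(r, R) = 1/(r + (5 + (⅓)*(-3))) = 1/(r + (5 - 1)) = 1/(r + 4) = 1/(4 + r))
o(p) = 6*p (o(p) = 3*(p + p) = 3*(2*p) = 6*p)
X(d, q) = -5 + q
t(f) = -3 (t(f) = -5 + 2 = -3)
y(104, 116)*t(A) = -3/(4 + 104) = -3/108 = (1/108)*(-3) = -1/36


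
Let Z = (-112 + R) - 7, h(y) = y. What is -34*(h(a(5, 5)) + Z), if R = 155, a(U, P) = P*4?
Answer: -1904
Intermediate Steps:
a(U, P) = 4*P
Z = 36 (Z = (-112 + 155) - 7 = 43 - 7 = 36)
-34*(h(a(5, 5)) + Z) = -34*(4*5 + 36) = -34*(20 + 36) = -34*56 = -1904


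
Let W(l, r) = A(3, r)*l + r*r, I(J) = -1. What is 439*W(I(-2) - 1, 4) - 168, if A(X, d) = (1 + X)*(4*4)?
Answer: -49336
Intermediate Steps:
A(X, d) = 16 + 16*X (A(X, d) = (1 + X)*16 = 16 + 16*X)
W(l, r) = r**2 + 64*l (W(l, r) = (16 + 16*3)*l + r*r = (16 + 48)*l + r**2 = 64*l + r**2 = r**2 + 64*l)
439*W(I(-2) - 1, 4) - 168 = 439*(4**2 + 64*(-1 - 1)) - 168 = 439*(16 + 64*(-2)) - 168 = 439*(16 - 128) - 168 = 439*(-112) - 168 = -49168 - 168 = -49336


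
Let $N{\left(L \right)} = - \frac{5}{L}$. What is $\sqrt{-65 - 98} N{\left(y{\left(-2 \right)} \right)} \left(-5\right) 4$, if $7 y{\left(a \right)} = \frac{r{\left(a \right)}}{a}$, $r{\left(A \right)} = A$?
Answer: $700 i \sqrt{163} \approx 8937.0 i$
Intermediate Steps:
$y{\left(a \right)} = \frac{1}{7}$ ($y{\left(a \right)} = \frac{a \frac{1}{a}}{7} = \frac{1}{7} \cdot 1 = \frac{1}{7}$)
$\sqrt{-65 - 98} N{\left(y{\left(-2 \right)} \right)} \left(-5\right) 4 = \sqrt{-65 - 98} - 5 \frac{1}{\frac{1}{7}} \left(-5\right) 4 = \sqrt{-163} \left(-5\right) 7 \left(-5\right) 4 = i \sqrt{163} \left(-35\right) \left(-5\right) 4 = i \sqrt{163} \cdot 175 \cdot 4 = i \sqrt{163} \cdot 700 = 700 i \sqrt{163}$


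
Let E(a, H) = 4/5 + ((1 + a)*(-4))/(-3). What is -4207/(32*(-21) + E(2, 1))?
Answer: 21035/3336 ≈ 6.3055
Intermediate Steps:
E(a, H) = 32/15 + 4*a/3 (E(a, H) = 4*(1/5) + (-4 - 4*a)*(-1/3) = 4/5 + (4/3 + 4*a/3) = 32/15 + 4*a/3)
-4207/(32*(-21) + E(2, 1)) = -4207/(32*(-21) + (32/15 + (4/3)*2)) = -4207/(-672 + (32/15 + 8/3)) = -4207/(-672 + 24/5) = -4207/(-3336/5) = -4207*(-5/3336) = 21035/3336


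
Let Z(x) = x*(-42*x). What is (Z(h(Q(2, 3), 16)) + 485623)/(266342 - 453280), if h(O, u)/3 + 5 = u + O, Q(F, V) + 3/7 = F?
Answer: -2981185/1308566 ≈ -2.2782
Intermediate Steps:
Q(F, V) = -3/7 + F
h(O, u) = -15 + 3*O + 3*u (h(O, u) = -15 + 3*(u + O) = -15 + 3*(O + u) = -15 + (3*O + 3*u) = -15 + 3*O + 3*u)
Z(x) = -42*x²
(Z(h(Q(2, 3), 16)) + 485623)/(266342 - 453280) = (-42*(-15 + 3*(-3/7 + 2) + 3*16)² + 485623)/(266342 - 453280) = (-42*(-15 + 3*(11/7) + 48)² + 485623)/(-186938) = (-42*(-15 + 33/7 + 48)² + 485623)*(-1/186938) = (-42*(264/7)² + 485623)*(-1/186938) = (-42*69696/49 + 485623)*(-1/186938) = (-418176/7 + 485623)*(-1/186938) = (2981185/7)*(-1/186938) = -2981185/1308566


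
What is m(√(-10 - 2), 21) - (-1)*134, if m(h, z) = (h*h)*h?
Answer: 134 - 24*I*√3 ≈ 134.0 - 41.569*I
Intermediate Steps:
m(h, z) = h³ (m(h, z) = h²*h = h³)
m(√(-10 - 2), 21) - (-1)*134 = (√(-10 - 2))³ - (-1)*134 = (√(-12))³ - 1*(-134) = (2*I*√3)³ + 134 = -24*I*√3 + 134 = 134 - 24*I*√3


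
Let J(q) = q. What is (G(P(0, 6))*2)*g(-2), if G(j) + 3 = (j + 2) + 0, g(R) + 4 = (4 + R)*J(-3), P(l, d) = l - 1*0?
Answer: 20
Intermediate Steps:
P(l, d) = l (P(l, d) = l + 0 = l)
g(R) = -16 - 3*R (g(R) = -4 + (4 + R)*(-3) = -4 + (-12 - 3*R) = -16 - 3*R)
G(j) = -1 + j (G(j) = -3 + ((j + 2) + 0) = -3 + ((2 + j) + 0) = -3 + (2 + j) = -1 + j)
(G(P(0, 6))*2)*g(-2) = ((-1 + 0)*2)*(-16 - 3*(-2)) = (-1*2)*(-16 + 6) = -2*(-10) = 20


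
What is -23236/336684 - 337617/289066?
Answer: -30096744901/24330974286 ≈ -1.2370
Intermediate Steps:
-23236/336684 - 337617/289066 = -23236*1/336684 - 337617*1/289066 = -5809/84171 - 337617/289066 = -30096744901/24330974286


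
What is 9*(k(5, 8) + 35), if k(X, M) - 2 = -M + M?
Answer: 333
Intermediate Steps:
k(X, M) = 2 (k(X, M) = 2 + (-M + M) = 2 + 0 = 2)
9*(k(5, 8) + 35) = 9*(2 + 35) = 9*37 = 333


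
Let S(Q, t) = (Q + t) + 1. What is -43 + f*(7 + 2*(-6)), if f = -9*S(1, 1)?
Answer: 92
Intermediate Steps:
S(Q, t) = 1 + Q + t
f = -27 (f = -9*(1 + 1 + 1) = -9*3 = -27)
-43 + f*(7 + 2*(-6)) = -43 - 27*(7 + 2*(-6)) = -43 - 27*(7 - 12) = -43 - 27*(-5) = -43 + 135 = 92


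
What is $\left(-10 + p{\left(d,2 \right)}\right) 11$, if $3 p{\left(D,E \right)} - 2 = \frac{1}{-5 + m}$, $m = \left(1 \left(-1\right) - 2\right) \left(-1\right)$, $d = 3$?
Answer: $- \frac{209}{2} \approx -104.5$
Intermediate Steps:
$m = 3$ ($m = \left(-1 - 2\right) \left(-1\right) = \left(-3\right) \left(-1\right) = 3$)
$p{\left(D,E \right)} = \frac{1}{2}$ ($p{\left(D,E \right)} = \frac{2}{3} + \frac{1}{3 \left(-5 + 3\right)} = \frac{2}{3} + \frac{1}{3 \left(-2\right)} = \frac{2}{3} + \frac{1}{3} \left(- \frac{1}{2}\right) = \frac{2}{3} - \frac{1}{6} = \frac{1}{2}$)
$\left(-10 + p{\left(d,2 \right)}\right) 11 = \left(-10 + \frac{1}{2}\right) 11 = \left(- \frac{19}{2}\right) 11 = - \frac{209}{2}$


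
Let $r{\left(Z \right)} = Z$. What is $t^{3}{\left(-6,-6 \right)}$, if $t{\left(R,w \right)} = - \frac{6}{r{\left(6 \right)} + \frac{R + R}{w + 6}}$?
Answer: $0$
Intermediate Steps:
$t{\left(R,w \right)} = - \frac{6}{6 + \frac{2 R}{6 + w}}$ ($t{\left(R,w \right)} = - \frac{6}{6 + \frac{R + R}{w + 6}} = - \frac{6}{6 + \frac{2 R}{6 + w}}$)
$t^{3}{\left(-6,-6 \right)} = \left(\frac{3 \left(-6 - -6\right)}{18 - 6 + 3 \left(-6\right)}\right)^{3} = \left(\frac{3 \left(-6 + 6\right)}{18 - 6 - 18}\right)^{3} = \left(3 \frac{1}{-6} \cdot 0\right)^{3} = \left(3 \left(- \frac{1}{6}\right) 0\right)^{3} = 0^{3} = 0$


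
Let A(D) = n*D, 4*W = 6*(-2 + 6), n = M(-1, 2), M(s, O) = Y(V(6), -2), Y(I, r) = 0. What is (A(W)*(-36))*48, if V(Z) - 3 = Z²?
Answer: 0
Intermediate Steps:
V(Z) = 3 + Z²
M(s, O) = 0
n = 0
W = 6 (W = (6*(-2 + 6))/4 = (6*4)/4 = (¼)*24 = 6)
A(D) = 0 (A(D) = 0*D = 0)
(A(W)*(-36))*48 = (0*(-36))*48 = 0*48 = 0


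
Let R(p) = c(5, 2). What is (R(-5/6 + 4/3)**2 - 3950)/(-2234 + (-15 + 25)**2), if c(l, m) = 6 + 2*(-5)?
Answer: 1967/1067 ≈ 1.8435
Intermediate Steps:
c(l, m) = -4 (c(l, m) = 6 - 10 = -4)
R(p) = -4
(R(-5/6 + 4/3)**2 - 3950)/(-2234 + (-15 + 25)**2) = ((-4)**2 - 3950)/(-2234 + (-15 + 25)**2) = (16 - 3950)/(-2234 + 10**2) = -3934/(-2234 + 100) = -3934/(-2134) = -3934*(-1/2134) = 1967/1067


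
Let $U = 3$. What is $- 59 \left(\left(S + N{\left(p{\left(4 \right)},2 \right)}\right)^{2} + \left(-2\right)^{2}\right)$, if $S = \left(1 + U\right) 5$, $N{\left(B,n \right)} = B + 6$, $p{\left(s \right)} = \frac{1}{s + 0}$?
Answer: $- \frac{654251}{16} \approx -40891.0$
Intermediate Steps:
$p{\left(s \right)} = \frac{1}{s}$
$N{\left(B,n \right)} = 6 + B$
$S = 20$ ($S = \left(1 + 3\right) 5 = 4 \cdot 5 = 20$)
$- 59 \left(\left(S + N{\left(p{\left(4 \right)},2 \right)}\right)^{2} + \left(-2\right)^{2}\right) = - 59 \left(\left(20 + \left(6 + \frac{1}{4}\right)\right)^{2} + \left(-2\right)^{2}\right) = - 59 \left(\left(20 + \left(6 + \frac{1}{4}\right)\right)^{2} + 4\right) = - 59 \left(\left(20 + \frac{25}{4}\right)^{2} + 4\right) = - 59 \left(\left(\frac{105}{4}\right)^{2} + 4\right) = - 59 \left(\frac{11025}{16} + 4\right) = \left(-59\right) \frac{11089}{16} = - \frac{654251}{16}$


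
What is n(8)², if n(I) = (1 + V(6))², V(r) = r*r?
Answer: 1874161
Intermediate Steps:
V(r) = r²
n(I) = 1369 (n(I) = (1 + 6²)² = (1 + 36)² = 37² = 1369)
n(8)² = 1369² = 1874161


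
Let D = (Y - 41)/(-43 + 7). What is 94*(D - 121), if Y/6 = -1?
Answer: -202523/18 ≈ -11251.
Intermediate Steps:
Y = -6 (Y = 6*(-1) = -6)
D = 47/36 (D = (-6 - 41)/(-43 + 7) = -47/(-36) = -47*(-1/36) = 47/36 ≈ 1.3056)
94*(D - 121) = 94*(47/36 - 121) = 94*(-4309/36) = -202523/18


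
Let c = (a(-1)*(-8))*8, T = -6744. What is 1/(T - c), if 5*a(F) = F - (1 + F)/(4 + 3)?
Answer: -5/33784 ≈ -0.00014800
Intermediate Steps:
a(F) = -1/35 + 6*F/35 (a(F) = (F - (1 + F)/(4 + 3))/5 = (F - (1 + F)/7)/5 = (F - (1/7 + F/7))/5 = (F + (-1/7 - F/7))/5 = (-1/7 + 6*F/7)/5 = -1/35 + 6*F/35)
c = 64/5 (c = ((-1/35 + (6/35)*(-1))*(-8))*8 = ((-1/35 - 6/35)*(-8))*8 = -1/5*(-8)*8 = (8/5)*8 = 64/5 ≈ 12.800)
1/(T - c) = 1/(-6744 - 1*64/5) = 1/(-6744 - 64/5) = 1/(-33784/5) = -5/33784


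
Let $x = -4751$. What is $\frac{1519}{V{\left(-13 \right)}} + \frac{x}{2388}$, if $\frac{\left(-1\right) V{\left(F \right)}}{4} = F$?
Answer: $\frac{211270}{7761} \approx 27.222$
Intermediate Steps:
$V{\left(F \right)} = - 4 F$
$\frac{1519}{V{\left(-13 \right)}} + \frac{x}{2388} = \frac{1519}{\left(-4\right) \left(-13\right)} - \frac{4751}{2388} = \frac{1519}{52} - \frac{4751}{2388} = \frac{211270}{7761}$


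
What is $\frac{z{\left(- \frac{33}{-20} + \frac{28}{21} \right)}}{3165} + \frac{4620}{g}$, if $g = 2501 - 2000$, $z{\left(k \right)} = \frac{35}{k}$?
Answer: $\frac{58187640}{6307423} \approx 9.2253$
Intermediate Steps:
$g = 501$ ($g = 2501 - 2000 = 501$)
$\frac{z{\left(- \frac{33}{-20} + \frac{28}{21} \right)}}{3165} + \frac{4620}{g} = \frac{35 \frac{1}{- \frac{33}{-20} + \frac{28}{21}}}{3165} + \frac{4620}{501} = \frac{35}{\left(-33\right) \left(- \frac{1}{20}\right) + 28 \cdot \frac{1}{21}} \cdot \frac{1}{3165} + 4620 \cdot \frac{1}{501} = \frac{35}{\frac{33}{20} + \frac{4}{3}} \cdot \frac{1}{3165} + \frac{1540}{167} = \frac{35}{\frac{179}{60}} \cdot \frac{1}{3165} + \frac{1540}{167} = 35 \cdot \frac{60}{179} \cdot \frac{1}{3165} + \frac{1540}{167} = \frac{2100}{179} \cdot \frac{1}{3165} + \frac{1540}{167} = \frac{140}{37769} + \frac{1540}{167} = \frac{58187640}{6307423}$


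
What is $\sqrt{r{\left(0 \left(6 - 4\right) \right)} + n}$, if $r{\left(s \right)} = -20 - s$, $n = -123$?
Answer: $i \sqrt{143} \approx 11.958 i$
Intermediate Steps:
$\sqrt{r{\left(0 \left(6 - 4\right) \right)} + n} = \sqrt{\left(-20 - 0 \left(6 - 4\right)\right) - 123} = \sqrt{\left(-20 - 0 \cdot 2\right) - 123} = \sqrt{\left(-20 - 0\right) - 123} = \sqrt{\left(-20 + 0\right) - 123} = \sqrt{-20 - 123} = \sqrt{-143} = i \sqrt{143}$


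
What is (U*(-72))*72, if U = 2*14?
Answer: -145152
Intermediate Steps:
U = 28
(U*(-72))*72 = (28*(-72))*72 = -2016*72 = -145152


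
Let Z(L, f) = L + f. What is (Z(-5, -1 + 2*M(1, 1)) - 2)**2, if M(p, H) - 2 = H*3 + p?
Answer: 16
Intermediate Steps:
M(p, H) = 2 + p + 3*H (M(p, H) = 2 + (H*3 + p) = 2 + (3*H + p) = 2 + (p + 3*H) = 2 + p + 3*H)
(Z(-5, -1 + 2*M(1, 1)) - 2)**2 = ((-5 + (-1 + 2*(2 + 1 + 3*1))) - 2)**2 = ((-5 + (-1 + 2*(2 + 1 + 3))) - 2)**2 = ((-5 + (-1 + 2*6)) - 2)**2 = ((-5 + (-1 + 12)) - 2)**2 = ((-5 + 11) - 2)**2 = (6 - 2)**2 = 4**2 = 16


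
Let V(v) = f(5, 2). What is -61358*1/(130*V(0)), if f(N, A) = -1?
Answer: 30679/65 ≈ 471.98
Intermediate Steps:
V(v) = -1
-61358*1/(130*V(0)) = -61358/(-26*(-1)*(-5)) = -61358/(26*(-5)) = -61358/(-130) = -61358*(-1/130) = 30679/65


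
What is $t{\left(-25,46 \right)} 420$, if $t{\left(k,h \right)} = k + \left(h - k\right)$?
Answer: $19320$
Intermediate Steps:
$t{\left(k,h \right)} = h$
$t{\left(-25,46 \right)} 420 = 46 \cdot 420 = 19320$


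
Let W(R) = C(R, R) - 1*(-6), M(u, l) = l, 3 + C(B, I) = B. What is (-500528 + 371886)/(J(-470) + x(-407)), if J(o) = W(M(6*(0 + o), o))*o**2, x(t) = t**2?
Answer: 128642/102994651 ≈ 0.0012490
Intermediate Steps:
C(B, I) = -3 + B
W(R) = 3 + R (W(R) = (-3 + R) - 1*(-6) = (-3 + R) + 6 = 3 + R)
J(o) = o**2*(3 + o) (J(o) = (3 + o)*o**2 = o**2*(3 + o))
(-500528 + 371886)/(J(-470) + x(-407)) = (-500528 + 371886)/((-470)**2*(3 - 470) + (-407)**2) = -128642/(220900*(-467) + 165649) = -128642/(-103160300 + 165649) = -128642/(-102994651) = -128642*(-1/102994651) = 128642/102994651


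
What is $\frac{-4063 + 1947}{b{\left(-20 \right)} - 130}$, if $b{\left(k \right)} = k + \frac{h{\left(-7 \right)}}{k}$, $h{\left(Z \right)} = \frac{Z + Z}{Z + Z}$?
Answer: $\frac{42320}{3001} \approx 14.102$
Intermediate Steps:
$h{\left(Z \right)} = 1$ ($h{\left(Z \right)} = \frac{2 Z}{2 Z} = 2 Z \frac{1}{2 Z} = 1$)
$b{\left(k \right)} = k + \frac{1}{k}$ ($b{\left(k \right)} = k + 1 \frac{1}{k} = k + \frac{1}{k}$)
$\frac{-4063 + 1947}{b{\left(-20 \right)} - 130} = \frac{-4063 + 1947}{\left(-20 + \frac{1}{-20}\right) - 130} = - \frac{2116}{\left(-20 - \frac{1}{20}\right) - 130} = - \frac{2116}{- \frac{401}{20} - 130} = - \frac{2116}{- \frac{3001}{20}} = \left(-2116\right) \left(- \frac{20}{3001}\right) = \frac{42320}{3001}$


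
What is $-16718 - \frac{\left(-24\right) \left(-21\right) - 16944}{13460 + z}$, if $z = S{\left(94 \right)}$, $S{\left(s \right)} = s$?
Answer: $- \frac{37763222}{2259} \approx -16717.0$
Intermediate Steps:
$z = 94$
$-16718 - \frac{\left(-24\right) \left(-21\right) - 16944}{13460 + z} = -16718 - \frac{\left(-24\right) \left(-21\right) - 16944}{13460 + 94} = -16718 - \frac{504 - 16944}{13554} = -16718 - \left(-16440\right) \frac{1}{13554} = -16718 - - \frac{2740}{2259} = -16718 + \frac{2740}{2259} = - \frac{37763222}{2259}$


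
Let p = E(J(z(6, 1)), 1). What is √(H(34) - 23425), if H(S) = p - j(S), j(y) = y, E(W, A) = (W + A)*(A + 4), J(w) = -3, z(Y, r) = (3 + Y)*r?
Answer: I*√23469 ≈ 153.2*I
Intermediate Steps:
z(Y, r) = r*(3 + Y)
E(W, A) = (4 + A)*(A + W) (E(W, A) = (A + W)*(4 + A) = (4 + A)*(A + W))
p = -10 (p = 1² + 4*1 + 4*(-3) + 1*(-3) = 1 + 4 - 12 - 3 = -10)
H(S) = -10 - S
√(H(34) - 23425) = √((-10 - 1*34) - 23425) = √((-10 - 34) - 23425) = √(-44 - 23425) = √(-23469) = I*√23469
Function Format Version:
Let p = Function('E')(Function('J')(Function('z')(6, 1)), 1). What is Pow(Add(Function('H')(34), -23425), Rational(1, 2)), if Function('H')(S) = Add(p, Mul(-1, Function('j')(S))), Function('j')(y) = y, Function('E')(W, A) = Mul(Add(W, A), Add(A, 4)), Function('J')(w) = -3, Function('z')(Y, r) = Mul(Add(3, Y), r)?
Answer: Mul(I, Pow(23469, Rational(1, 2))) ≈ Mul(153.20, I)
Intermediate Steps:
Function('z')(Y, r) = Mul(r, Add(3, Y))
Function('E')(W, A) = Mul(Add(4, A), Add(A, W)) (Function('E')(W, A) = Mul(Add(A, W), Add(4, A)) = Mul(Add(4, A), Add(A, W)))
p = -10 (p = Add(Pow(1, 2), Mul(4, 1), Mul(4, -3), Mul(1, -3)) = Add(1, 4, -12, -3) = -10)
Function('H')(S) = Add(-10, Mul(-1, S))
Pow(Add(Function('H')(34), -23425), Rational(1, 2)) = Pow(Add(Add(-10, Mul(-1, 34)), -23425), Rational(1, 2)) = Pow(Add(Add(-10, -34), -23425), Rational(1, 2)) = Pow(Add(-44, -23425), Rational(1, 2)) = Pow(-23469, Rational(1, 2)) = Mul(I, Pow(23469, Rational(1, 2)))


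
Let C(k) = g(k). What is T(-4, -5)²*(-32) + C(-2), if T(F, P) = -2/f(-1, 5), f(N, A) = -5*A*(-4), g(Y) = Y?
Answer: -1258/625 ≈ -2.0128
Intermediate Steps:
C(k) = k
f(N, A) = 20*A
T(F, P) = -1/50 (T(F, P) = -2/(20*5) = -2/100 = -2*1/100 = -1/50)
T(-4, -5)²*(-32) + C(-2) = (-1/50)²*(-32) - 2 = (1/2500)*(-32) - 2 = -8/625 - 2 = -1258/625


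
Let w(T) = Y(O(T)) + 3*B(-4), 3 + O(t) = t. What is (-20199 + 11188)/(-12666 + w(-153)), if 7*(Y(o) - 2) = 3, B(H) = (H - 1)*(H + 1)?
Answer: 63077/88330 ≈ 0.71411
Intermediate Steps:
B(H) = (1 + H)*(-1 + H) (B(H) = (-1 + H)*(1 + H) = (1 + H)*(-1 + H))
O(t) = -3 + t
Y(o) = 17/7 (Y(o) = 2 + (⅐)*3 = 2 + 3/7 = 17/7)
w(T) = 332/7 (w(T) = 17/7 + 3*(-1 + (-4)²) = 17/7 + 3*(-1 + 16) = 17/7 + 3*15 = 17/7 + 45 = 332/7)
(-20199 + 11188)/(-12666 + w(-153)) = (-20199 + 11188)/(-12666 + 332/7) = -9011/(-88330/7) = -9011*(-7/88330) = 63077/88330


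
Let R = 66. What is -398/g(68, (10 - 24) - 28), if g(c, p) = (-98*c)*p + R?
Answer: -199/139977 ≈ -0.0014217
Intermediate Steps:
g(c, p) = 66 - 98*c*p (g(c, p) = (-98*c)*p + 66 = -98*c*p + 66 = 66 - 98*c*p)
-398/g(68, (10 - 24) - 28) = -398/(66 - 98*68*((10 - 24) - 28)) = -398/(66 - 98*68*(-14 - 28)) = -398/(66 - 98*68*(-42)) = -398/(66 + 279888) = -398/279954 = -398*1/279954 = -199/139977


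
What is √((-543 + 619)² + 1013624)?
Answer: 10*√10194 ≈ 1009.7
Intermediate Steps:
√((-543 + 619)² + 1013624) = √(76² + 1013624) = √(5776 + 1013624) = √1019400 = 10*√10194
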